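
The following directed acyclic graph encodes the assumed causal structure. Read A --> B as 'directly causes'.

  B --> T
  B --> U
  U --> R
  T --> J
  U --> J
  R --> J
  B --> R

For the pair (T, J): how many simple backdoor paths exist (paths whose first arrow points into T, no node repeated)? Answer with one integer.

A backdoor path from T to J is any simple undirected path whose first edge points into T (i.e. leaves T via a parent).
Parents of T: {B}.
Enumerating:
  P1: T <- B -> U -> R -> J
  P2: T <- B -> U -> J
  P3: T <- B -> R <- U -> J
  P4: T <- B -> R -> J
That exhausts the simple backdoor paths. Count: 4.

4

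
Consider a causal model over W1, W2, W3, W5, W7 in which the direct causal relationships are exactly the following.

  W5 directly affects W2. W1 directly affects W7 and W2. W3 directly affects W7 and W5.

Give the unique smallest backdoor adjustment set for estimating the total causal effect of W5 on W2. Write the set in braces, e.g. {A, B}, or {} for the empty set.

Variables eligible for adjustment (non-descendants of W5, excluding W5 and W2): {W1, W3, W7}.
Backdoor paths from W5 to W2:
  P1: W5 <- W3 -> W7 <- W1 -> W2
Each backdoor path contains an unconditioned collider, so every path is already blocked with the empty conditioning set:
  P1: blocked at collider W7 (neither it nor any descendant is in the conditioning set).
The empty set is therefore the unique smallest valid set.

{}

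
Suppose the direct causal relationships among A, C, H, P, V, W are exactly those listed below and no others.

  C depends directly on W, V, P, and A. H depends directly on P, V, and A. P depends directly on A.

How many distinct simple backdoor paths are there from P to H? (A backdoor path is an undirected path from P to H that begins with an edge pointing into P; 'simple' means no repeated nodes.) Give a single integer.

A backdoor path from P to H is any simple undirected path whose first edge points into P (i.e. leaves P via a parent).
Parents of P: {A}.
Enumerating:
  P1: P <- A -> C <- V -> H
  P2: P <- A -> H
That exhausts the simple backdoor paths. Count: 2.

2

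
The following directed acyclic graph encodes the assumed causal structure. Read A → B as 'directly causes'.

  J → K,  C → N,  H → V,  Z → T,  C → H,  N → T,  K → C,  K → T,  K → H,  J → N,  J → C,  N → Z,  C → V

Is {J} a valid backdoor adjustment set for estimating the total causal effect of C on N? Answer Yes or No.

Backdoor paths from C to N (paths whose first edge points into C):
  P1: C <- J -> K -> T <- N
  P2: C <- J -> K -> T <- Z <- N
  P3: C <- J -> N
  P4: C <- K <- J -> N
  P5: C <- K -> T <- N
  P6: C <- K -> T <- Z <- N
Condition 1 (no descendant of C in the set): holds — descendants of C are {H, N, T, V, Z}; none are in {J}.
Condition 2 (every backdoor path blocked by {J}):
  P1: blocked at fork node J ∈ conditioning set.
  P2: blocked at fork node J ∈ conditioning set.
  P3: blocked at fork node J ∈ conditioning set.
  P4: blocked at fork node J ∈ conditioning set.
  P5: blocked at collider T (neither it nor any descendant is in the conditioning set).
  P6: blocked at collider T (neither it nor any descendant is in the conditioning set).
{J} satisfies the backdoor criterion.

Yes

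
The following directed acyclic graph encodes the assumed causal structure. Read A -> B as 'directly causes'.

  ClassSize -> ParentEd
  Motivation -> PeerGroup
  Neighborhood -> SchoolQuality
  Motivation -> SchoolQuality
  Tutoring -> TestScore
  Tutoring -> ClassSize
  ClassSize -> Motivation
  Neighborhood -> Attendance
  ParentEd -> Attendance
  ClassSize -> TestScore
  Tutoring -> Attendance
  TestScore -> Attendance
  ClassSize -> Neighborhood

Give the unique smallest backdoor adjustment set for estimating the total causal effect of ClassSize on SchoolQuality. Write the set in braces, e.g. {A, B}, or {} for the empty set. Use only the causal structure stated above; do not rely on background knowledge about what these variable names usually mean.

Variables eligible for adjustment (non-descendants of ClassSize, excluding ClassSize and SchoolQuality): {Tutoring}.
Backdoor paths from ClassSize to SchoolQuality:
  P1: ClassSize <- Tutoring -> TestScore -> Attendance <- Neighborhood -> SchoolQuality
  P2: ClassSize <- Tutoring -> Attendance <- Neighborhood -> SchoolQuality
Each backdoor path contains an unconditioned collider, so every path is already blocked with the empty conditioning set:
  P1: blocked at collider Attendance (neither it nor any descendant is in the conditioning set).
  P2: blocked at collider Attendance (neither it nor any descendant is in the conditioning set).
The empty set is therefore the unique smallest valid set.

{}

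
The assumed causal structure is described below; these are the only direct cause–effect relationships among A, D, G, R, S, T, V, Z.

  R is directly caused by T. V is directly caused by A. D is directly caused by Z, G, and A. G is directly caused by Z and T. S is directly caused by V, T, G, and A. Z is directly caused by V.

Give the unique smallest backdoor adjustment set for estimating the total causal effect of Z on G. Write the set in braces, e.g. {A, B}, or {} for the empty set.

{}

Variables eligible for adjustment (non-descendants of Z, excluding Z and G): {A, R, T, V}.
Backdoor paths from Z to G:
  P1: Z <- V <- A -> S <- T -> G
  P2: Z <- V <- A -> S <- G
  P3: Z <- V <- A -> D <- G
  P4: Z <- V -> S <- A -> D <- G
  P5: Z <- V -> S <- T -> G
  P6: Z <- V -> S <- G
Each backdoor path contains an unconditioned collider, so every path is already blocked with the empty conditioning set:
  P1: blocked at collider S (neither it nor any descendant is in the conditioning set).
  P2: blocked at collider S (neither it nor any descendant is in the conditioning set).
  P3: blocked at collider D (neither it nor any descendant is in the conditioning set).
  P4: blocked at collider S (neither it nor any descendant is in the conditioning set).
  P5: blocked at collider S (neither it nor any descendant is in the conditioning set).
  P6: blocked at collider S (neither it nor any descendant is in the conditioning set).
The empty set is therefore the unique smallest valid set.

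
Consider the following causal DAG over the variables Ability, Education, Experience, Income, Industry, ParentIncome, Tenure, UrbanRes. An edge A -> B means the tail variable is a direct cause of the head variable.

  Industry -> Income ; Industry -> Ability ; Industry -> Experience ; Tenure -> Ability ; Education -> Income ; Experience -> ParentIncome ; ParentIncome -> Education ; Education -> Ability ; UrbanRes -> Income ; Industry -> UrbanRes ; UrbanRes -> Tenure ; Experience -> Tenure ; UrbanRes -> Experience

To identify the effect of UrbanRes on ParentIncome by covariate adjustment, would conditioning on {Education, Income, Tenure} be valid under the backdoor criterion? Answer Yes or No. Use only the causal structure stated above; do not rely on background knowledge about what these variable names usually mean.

No

Backdoor paths from UrbanRes to ParentIncome (paths whose first edge points into UrbanRes):
  P1: UrbanRes <- Industry -> Experience -> ParentIncome
  P2: UrbanRes <- Industry -> Experience -> Tenure -> Ability <- Education <- ParentIncome
  P3: UrbanRes <- Industry -> Income <- Education <- ParentIncome
  P4: UrbanRes <- Industry -> Income <- Education -> Ability <- Tenure <- Experience -> ParentIncome
  P5: UrbanRes <- Industry -> Ability <- Tenure <- Experience -> ParentIncome
  P6: UrbanRes <- Industry -> Ability <- Education <- ParentIncome
Condition 1 (no descendant of UrbanRes in the set): FAILS — Education, Income, and Tenure are descendants of UrbanRes.
Condition 2 (every backdoor path blocked by {Education, Income, Tenure}):
  P1: open — no interior node is in the conditioning set.
  P2: blocked at chain node Tenure ∈ conditioning set.
  P3: blocked at chain node Education ∈ conditioning set.
  P4: blocked at fork node Education ∈ conditioning set.
  P5: blocked at collider Ability (neither it nor any descendant is in the conditioning set).
  P6: blocked at collider Ability (neither it nor any descendant is in the conditioning set).
{Education, Income, Tenure} does not satisfy the backdoor criterion.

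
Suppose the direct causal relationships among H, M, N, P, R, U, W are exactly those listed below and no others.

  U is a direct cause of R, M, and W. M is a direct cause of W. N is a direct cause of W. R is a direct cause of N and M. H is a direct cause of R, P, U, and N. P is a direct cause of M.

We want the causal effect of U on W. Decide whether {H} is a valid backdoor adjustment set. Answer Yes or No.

Backdoor paths from U to W (paths whose first edge points into U):
  P1: U <- H -> P -> M <- R -> N -> W
  P2: U <- H -> P -> M -> W
  P3: U <- H -> R -> M -> W
  P4: U <- H -> R -> N -> W
  P5: U <- H -> N <- R -> M -> W
  P6: U <- H -> N -> W
Condition 1 (no descendant of U in the set): holds — descendants of U are {M, N, R, W}; none are in {H}.
Condition 2 (every backdoor path blocked by {H}):
  P1: blocked at fork node H ∈ conditioning set.
  P2: blocked at fork node H ∈ conditioning set.
  P3: blocked at fork node H ∈ conditioning set.
  P4: blocked at fork node H ∈ conditioning set.
  P5: blocked at fork node H ∈ conditioning set.
  P6: blocked at fork node H ∈ conditioning set.
{H} satisfies the backdoor criterion.

Yes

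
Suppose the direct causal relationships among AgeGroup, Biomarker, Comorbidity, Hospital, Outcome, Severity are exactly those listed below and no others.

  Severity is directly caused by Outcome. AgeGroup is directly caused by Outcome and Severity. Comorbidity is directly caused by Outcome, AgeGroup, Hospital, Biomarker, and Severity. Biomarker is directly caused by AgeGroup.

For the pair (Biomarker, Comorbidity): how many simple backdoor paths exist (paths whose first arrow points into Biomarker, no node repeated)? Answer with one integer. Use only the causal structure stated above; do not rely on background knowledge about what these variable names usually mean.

5

A backdoor path from Biomarker to Comorbidity is any simple undirected path whose first edge points into Biomarker (i.e. leaves Biomarker via a parent).
Parents of Biomarker: {AgeGroup}.
Enumerating:
  P1: Biomarker <- AgeGroup <- Outcome -> Severity -> Comorbidity
  P2: Biomarker <- AgeGroup <- Outcome -> Comorbidity
  P3: Biomarker <- AgeGroup <- Severity <- Outcome -> Comorbidity
  P4: Biomarker <- AgeGroup <- Severity -> Comorbidity
  P5: Biomarker <- AgeGroup -> Comorbidity
That exhausts the simple backdoor paths. Count: 5.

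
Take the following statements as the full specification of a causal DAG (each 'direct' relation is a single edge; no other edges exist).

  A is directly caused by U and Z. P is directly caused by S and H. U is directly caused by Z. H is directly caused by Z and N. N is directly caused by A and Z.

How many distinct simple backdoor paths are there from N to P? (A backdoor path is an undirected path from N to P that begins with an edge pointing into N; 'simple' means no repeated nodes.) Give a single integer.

3

A backdoor path from N to P is any simple undirected path whose first edge points into N (i.e. leaves N via a parent).
Parents of N: {A, Z}.
Enumerating:
  P1: N <- Z -> H -> P
  P2: N <- A <- Z -> H -> P
  P3: N <- A <- U <- Z -> H -> P
That exhausts the simple backdoor paths. Count: 3.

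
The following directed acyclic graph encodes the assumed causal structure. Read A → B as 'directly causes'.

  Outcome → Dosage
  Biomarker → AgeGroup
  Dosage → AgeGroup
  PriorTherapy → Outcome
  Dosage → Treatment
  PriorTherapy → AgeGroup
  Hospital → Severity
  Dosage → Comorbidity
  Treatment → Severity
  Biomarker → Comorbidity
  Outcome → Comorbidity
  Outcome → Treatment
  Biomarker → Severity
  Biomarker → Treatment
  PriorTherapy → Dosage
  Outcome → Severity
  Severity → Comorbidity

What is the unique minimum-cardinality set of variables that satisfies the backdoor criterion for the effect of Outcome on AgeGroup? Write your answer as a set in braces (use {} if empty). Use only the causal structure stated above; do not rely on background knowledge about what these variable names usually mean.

{PriorTherapy}

Variables eligible for adjustment (non-descendants of Outcome, excluding Outcome and AgeGroup): {Biomarker, Hospital, PriorTherapy}.
Backdoor paths from Outcome to AgeGroup:
  P1: Outcome <- PriorTherapy -> Dosage -> Treatment <- Biomarker -> AgeGroup
  P2: Outcome <- PriorTherapy -> Dosage -> Treatment -> Severity <- Biomarker -> AgeGroup
  P3: Outcome <- PriorTherapy -> Dosage -> Treatment -> Severity -> Comorbidity <- Biomarker -> AgeGroup
  P4: Outcome <- PriorTherapy -> Dosage -> AgeGroup
  P5: Outcome <- PriorTherapy -> Dosage -> Comorbidity <- Biomarker -> AgeGroup
  P6: Outcome <- PriorTherapy -> Dosage -> Comorbidity <- Severity <- Biomarker -> AgeGroup
  P7: Outcome <- PriorTherapy -> Dosage -> Comorbidity <- Severity <- Treatment <- Biomarker -> AgeGroup
  P8: Outcome <- PriorTherapy -> AgeGroup
The empty set is not sufficient: P4 (Outcome <- PriorTherapy -> Dosage -> AgeGroup) has no collider blocking it and no conditioned non-collider, so it is open.
Try {PriorTherapy}:
  P1: blocked at fork node PriorTherapy ∈ conditioning set.
  P2: blocked at fork node PriorTherapy ∈ conditioning set.
  P3: blocked at fork node PriorTherapy ∈ conditioning set.
  P4: blocked at fork node PriorTherapy ∈ conditioning set.
  P5: blocked at fork node PriorTherapy ∈ conditioning set.
  P6: blocked at fork node PriorTherapy ∈ conditioning set.
  P7: blocked at fork node PriorTherapy ∈ conditioning set.
  P8: blocked at fork node PriorTherapy ∈ conditioning set.
{PriorTherapy} contains no descendant of Outcome and blocks every backdoor path.
No other singleton works — e.g. {Biomarker} leaves P4 open — so {PriorTherapy} is the unique smallest valid adjustment set.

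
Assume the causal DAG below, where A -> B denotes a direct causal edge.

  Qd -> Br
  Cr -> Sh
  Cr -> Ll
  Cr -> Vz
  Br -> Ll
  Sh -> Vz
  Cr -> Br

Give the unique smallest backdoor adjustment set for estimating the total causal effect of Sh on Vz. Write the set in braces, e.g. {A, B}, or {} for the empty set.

{Cr}

Variables eligible for adjustment (non-descendants of Sh, excluding Sh and Vz): {Br, Cr, Ll, Qd}.
Backdoor paths from Sh to Vz:
  P1: Sh <- Cr -> Vz
The empty set is not sufficient: P1 (Sh <- Cr -> Vz) has no collider blocking it and no conditioned non-collider, so it is open.
Try {Cr}:
  P1: blocked at fork node Cr ∈ conditioning set.
{Cr} contains no descendant of Sh and blocks every backdoor path.
No other singleton works — e.g. {Qd} leaves P1 open — so {Cr} is the unique smallest valid adjustment set.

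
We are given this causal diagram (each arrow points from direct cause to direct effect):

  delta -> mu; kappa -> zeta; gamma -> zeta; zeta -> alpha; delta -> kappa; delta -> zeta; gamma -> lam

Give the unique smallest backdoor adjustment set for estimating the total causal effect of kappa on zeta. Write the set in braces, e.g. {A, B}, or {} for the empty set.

{delta}

Variables eligible for adjustment (non-descendants of kappa, excluding kappa and zeta): {delta, gamma, lam, mu}.
Backdoor paths from kappa to zeta:
  P1: kappa <- delta -> zeta
The empty set is not sufficient: P1 (kappa <- delta -> zeta) has no collider blocking it and no conditioned non-collider, so it is open.
Try {delta}:
  P1: blocked at fork node delta ∈ conditioning set.
{delta} contains no descendant of kappa and blocks every backdoor path.
No other singleton works — e.g. {gamma} leaves P1 open — so {delta} is the unique smallest valid adjustment set.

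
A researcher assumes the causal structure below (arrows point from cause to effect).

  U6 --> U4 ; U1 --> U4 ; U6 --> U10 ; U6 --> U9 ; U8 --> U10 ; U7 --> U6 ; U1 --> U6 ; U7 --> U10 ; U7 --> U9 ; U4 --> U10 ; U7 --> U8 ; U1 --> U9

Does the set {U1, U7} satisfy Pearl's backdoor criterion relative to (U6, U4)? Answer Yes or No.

Backdoor paths from U6 to U4 (paths whose first edge points into U6):
  P1: U6 <- U7 -> U8 -> U10 <- U4
  P2: U6 <- U7 -> U9 <- U1 -> U4
  P3: U6 <- U7 -> U10 <- U4
  P4: U6 <- U1 -> U4
  P5: U6 <- U1 -> U9 <- U7 -> U8 -> U10 <- U4
  P6: U6 <- U1 -> U9 <- U7 -> U10 <- U4
Condition 1 (no descendant of U6 in the set): holds — descendants of U6 are {U10, U4, U9}; none are in {U1, U7}.
Condition 2 (every backdoor path blocked by {U1, U7}):
  P1: blocked at fork node U7 ∈ conditioning set.
  P2: blocked at fork node U7 ∈ conditioning set.
  P3: blocked at fork node U7 ∈ conditioning set.
  P4: blocked at fork node U1 ∈ conditioning set.
  P5: blocked at fork node U1 ∈ conditioning set.
  P6: blocked at fork node U1 ∈ conditioning set.
{U1, U7} satisfies the backdoor criterion.

Yes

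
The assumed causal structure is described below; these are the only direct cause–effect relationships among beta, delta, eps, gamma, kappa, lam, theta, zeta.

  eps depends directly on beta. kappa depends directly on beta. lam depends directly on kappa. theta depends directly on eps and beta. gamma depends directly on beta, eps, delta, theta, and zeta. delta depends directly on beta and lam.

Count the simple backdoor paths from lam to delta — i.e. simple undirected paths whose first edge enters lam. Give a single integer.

6

A backdoor path from lam to delta is any simple undirected path whose first edge points into lam (i.e. leaves lam via a parent).
Parents of lam: {kappa}.
Enumerating:
  P1: lam <- kappa <- beta -> eps -> theta -> gamma <- delta
  P2: lam <- kappa <- beta -> eps -> gamma <- delta
  P3: lam <- kappa <- beta -> theta <- eps -> gamma <- delta
  P4: lam <- kappa <- beta -> theta -> gamma <- delta
  P5: lam <- kappa <- beta -> delta
  P6: lam <- kappa <- beta -> gamma <- delta
That exhausts the simple backdoor paths. Count: 6.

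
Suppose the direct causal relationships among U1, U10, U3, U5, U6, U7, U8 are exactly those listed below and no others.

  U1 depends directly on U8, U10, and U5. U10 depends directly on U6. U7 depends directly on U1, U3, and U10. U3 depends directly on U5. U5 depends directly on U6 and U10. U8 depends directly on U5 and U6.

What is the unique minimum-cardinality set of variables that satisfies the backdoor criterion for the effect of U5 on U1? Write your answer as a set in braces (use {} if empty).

Variables eligible for adjustment (non-descendants of U5, excluding U5 and U1): {U10, U6}.
Backdoor paths from U5 to U1:
  P1: U5 <- U6 -> U10 -> U1
  P2: U5 <- U6 -> U10 -> U7 <- U1
  P3: U5 <- U6 -> U8 -> U1
  P4: U5 <- U10 <- U6 -> U8 -> U1
  P5: U5 <- U10 -> U1
  P6: U5 <- U10 -> U7 <- U1
The empty set is not sufficient: P1 (U5 <- U6 -> U10 -> U1) has no collider blocking it and no conditioned non-collider, so it is open.
Try {U10, U6}:
  P1: blocked at fork node U6 ∈ conditioning set.
  P2: blocked at fork node U6 ∈ conditioning set.
  P3: blocked at fork node U6 ∈ conditioning set.
  P4: blocked at chain node U10 ∈ conditioning set.
  P5: blocked at fork node U10 ∈ conditioning set.
  P6: blocked at fork node U10 ∈ conditioning set.
{U10, U6} contains no descendant of U5 and blocks every backdoor path.
Every element of {U10, U6} is needed (dropping U10 leaves P5 open; dropping U6 leaves P3 open), so no proper subset is valid.
Among all size-2 subsets of the eligible variables, only {U10, U6} blocks every backdoor path, so it is the unique smallest valid adjustment set.

{U10, U6}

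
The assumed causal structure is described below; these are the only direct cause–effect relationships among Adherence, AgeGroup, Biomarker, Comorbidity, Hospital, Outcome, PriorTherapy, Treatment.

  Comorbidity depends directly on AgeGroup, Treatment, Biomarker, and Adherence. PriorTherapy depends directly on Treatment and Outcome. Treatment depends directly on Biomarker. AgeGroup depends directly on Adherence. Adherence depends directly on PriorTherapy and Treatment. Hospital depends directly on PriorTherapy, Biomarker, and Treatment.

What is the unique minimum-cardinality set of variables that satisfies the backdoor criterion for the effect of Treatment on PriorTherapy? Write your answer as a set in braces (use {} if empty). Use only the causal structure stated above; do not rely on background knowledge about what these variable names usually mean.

{}

Variables eligible for adjustment (non-descendants of Treatment, excluding Treatment and PriorTherapy): {Biomarker, Outcome}.
Backdoor paths from Treatment to PriorTherapy:
  P1: Treatment <- Biomarker -> Hospital <- PriorTherapy
  P2: Treatment <- Biomarker -> Comorbidity <- Adherence <- PriorTherapy
  P3: Treatment <- Biomarker -> Comorbidity <- AgeGroup <- Adherence <- PriorTherapy
Each backdoor path contains an unconditioned collider, so every path is already blocked with the empty conditioning set:
  P1: blocked at collider Hospital (neither it nor any descendant is in the conditioning set).
  P2: blocked at collider Comorbidity (neither it nor any descendant is in the conditioning set).
  P3: blocked at collider Comorbidity (neither it nor any descendant is in the conditioning set).
The empty set is therefore the unique smallest valid set.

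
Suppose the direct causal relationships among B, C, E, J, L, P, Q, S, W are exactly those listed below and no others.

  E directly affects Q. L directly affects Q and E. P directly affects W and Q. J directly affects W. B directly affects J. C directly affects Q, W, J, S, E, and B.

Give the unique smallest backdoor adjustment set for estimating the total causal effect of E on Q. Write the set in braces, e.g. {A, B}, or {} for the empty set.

Variables eligible for adjustment (non-descendants of E, excluding E and Q): {B, C, J, L, P, S, W}.
Backdoor paths from E to Q:
  P1: E <- L -> Q
  P2: E <- C -> B -> J -> W <- P -> Q
  P3: E <- C -> J -> W <- P -> Q
  P4: E <- C -> W <- P -> Q
  P5: E <- C -> Q
The empty set is not sufficient: P1 (E <- L -> Q) has no collider blocking it and no conditioned non-collider, so it is open.
Try {C, L}:
  P1: blocked at fork node L ∈ conditioning set.
  P2: blocked at fork node C ∈ conditioning set.
  P3: blocked at fork node C ∈ conditioning set.
  P4: blocked at fork node C ∈ conditioning set.
  P5: blocked at fork node C ∈ conditioning set.
{C, L} contains no descendant of E and blocks every backdoor path.
Every element of {C, L} is needed (dropping C leaves P5 open; dropping L leaves P1 open), so no proper subset is valid.
Among all size-2 subsets of the eligible variables, only {C, L} blocks every backdoor path, so it is the unique smallest valid adjustment set.

{C, L}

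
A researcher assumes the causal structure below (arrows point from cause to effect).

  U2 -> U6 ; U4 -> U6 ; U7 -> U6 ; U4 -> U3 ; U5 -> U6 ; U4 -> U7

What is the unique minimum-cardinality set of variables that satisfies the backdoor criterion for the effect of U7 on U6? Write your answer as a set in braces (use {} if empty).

Variables eligible for adjustment (non-descendants of U7, excluding U7 and U6): {U2, U3, U4, U5}.
Backdoor paths from U7 to U6:
  P1: U7 <- U4 -> U6
The empty set is not sufficient: P1 (U7 <- U4 -> U6) has no collider blocking it and no conditioned non-collider, so it is open.
Try {U4}:
  P1: blocked at fork node U4 ∈ conditioning set.
{U4} contains no descendant of U7 and blocks every backdoor path.
No other singleton works — e.g. {U2} leaves P1 open — so {U4} is the unique smallest valid adjustment set.

{U4}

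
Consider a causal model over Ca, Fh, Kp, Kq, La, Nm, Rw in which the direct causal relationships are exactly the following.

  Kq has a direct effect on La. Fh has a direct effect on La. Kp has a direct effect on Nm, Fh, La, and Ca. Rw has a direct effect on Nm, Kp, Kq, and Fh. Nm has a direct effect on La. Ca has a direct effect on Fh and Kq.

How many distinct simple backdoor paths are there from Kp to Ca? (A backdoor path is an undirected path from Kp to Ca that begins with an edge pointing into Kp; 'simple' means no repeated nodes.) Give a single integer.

A backdoor path from Kp to Ca is any simple undirected path whose first edge points into Kp (i.e. leaves Kp via a parent).
Parents of Kp: {Rw}.
Enumerating:
  P1: Kp <- Rw -> Kq <- Ca
  P2: Kp <- Rw -> Kq -> La <- Fh <- Ca
  P3: Kp <- Rw -> Fh <- Ca
  P4: Kp <- Rw -> Fh -> La <- Kq <- Ca
  P5: Kp <- Rw -> Nm -> La <- Kq <- Ca
  P6: Kp <- Rw -> Nm -> La <- Fh <- Ca
That exhausts the simple backdoor paths. Count: 6.

6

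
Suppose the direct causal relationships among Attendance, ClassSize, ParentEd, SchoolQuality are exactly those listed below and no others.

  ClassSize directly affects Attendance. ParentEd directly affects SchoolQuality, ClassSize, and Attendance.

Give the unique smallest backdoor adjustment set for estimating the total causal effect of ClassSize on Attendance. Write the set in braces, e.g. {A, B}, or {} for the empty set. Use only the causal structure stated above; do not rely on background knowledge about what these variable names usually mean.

{ParentEd}

Variables eligible for adjustment (non-descendants of ClassSize, excluding ClassSize and Attendance): {ParentEd, SchoolQuality}.
Backdoor paths from ClassSize to Attendance:
  P1: ClassSize <- ParentEd -> Attendance
The empty set is not sufficient: P1 (ClassSize <- ParentEd -> Attendance) has no collider blocking it and no conditioned non-collider, so it is open.
Try {ParentEd}:
  P1: blocked at fork node ParentEd ∈ conditioning set.
{ParentEd} contains no descendant of ClassSize and blocks every backdoor path.
No other singleton works — e.g. {SchoolQuality} leaves P1 open — so {ParentEd} is the unique smallest valid adjustment set.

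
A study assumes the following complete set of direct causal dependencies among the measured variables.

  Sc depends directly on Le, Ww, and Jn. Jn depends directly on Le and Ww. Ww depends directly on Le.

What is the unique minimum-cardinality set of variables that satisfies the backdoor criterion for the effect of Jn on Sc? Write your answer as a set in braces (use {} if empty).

{Le, Ww}

Variables eligible for adjustment (non-descendants of Jn, excluding Jn and Sc): {Le, Ww}.
Backdoor paths from Jn to Sc:
  P1: Jn <- Le -> Ww -> Sc
  P2: Jn <- Le -> Sc
  P3: Jn <- Ww <- Le -> Sc
  P4: Jn <- Ww -> Sc
The empty set is not sufficient: P1 (Jn <- Le -> Ww -> Sc) has no collider blocking it and no conditioned non-collider, so it is open.
Try {Le, Ww}:
  P1: blocked at fork node Le ∈ conditioning set.
  P2: blocked at fork node Le ∈ conditioning set.
  P3: blocked at chain node Ww ∈ conditioning set.
  P4: blocked at fork node Ww ∈ conditioning set.
{Le, Ww} contains no descendant of Jn and blocks every backdoor path.
Every element of {Le, Ww} is needed (dropping Le leaves P2 open; dropping Ww leaves P4 open), so no proper subset is valid.
Among all size-2 subsets of the eligible variables, only {Le, Ww} blocks every backdoor path, so it is the unique smallest valid adjustment set.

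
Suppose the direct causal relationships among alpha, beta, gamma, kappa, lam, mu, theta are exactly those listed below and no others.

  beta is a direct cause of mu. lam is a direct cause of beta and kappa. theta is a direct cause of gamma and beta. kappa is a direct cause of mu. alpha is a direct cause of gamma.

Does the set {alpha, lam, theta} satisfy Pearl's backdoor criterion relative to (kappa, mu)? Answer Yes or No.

Backdoor paths from kappa to mu (paths whose first edge points into kappa):
  P1: kappa <- lam -> beta -> mu
Condition 1 (no descendant of kappa in the set): holds — descendants of kappa are {mu}; none are in {alpha, lam, theta}.
Condition 2 (every backdoor path blocked by {alpha, lam, theta}):
  P1: blocked at fork node lam ∈ conditioning set.
{alpha, lam, theta} satisfies the backdoor criterion.

Yes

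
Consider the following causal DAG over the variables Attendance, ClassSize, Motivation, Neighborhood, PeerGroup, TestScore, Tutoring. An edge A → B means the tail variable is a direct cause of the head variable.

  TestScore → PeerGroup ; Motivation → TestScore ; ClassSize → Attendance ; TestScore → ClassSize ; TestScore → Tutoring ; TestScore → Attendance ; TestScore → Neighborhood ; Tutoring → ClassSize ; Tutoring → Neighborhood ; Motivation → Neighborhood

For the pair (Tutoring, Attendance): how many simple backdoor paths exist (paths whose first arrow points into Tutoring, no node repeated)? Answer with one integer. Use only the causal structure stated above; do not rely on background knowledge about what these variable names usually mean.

2

A backdoor path from Tutoring to Attendance is any simple undirected path whose first edge points into Tutoring (i.e. leaves Tutoring via a parent).
Parents of Tutoring: {TestScore}.
Enumerating:
  P1: Tutoring <- TestScore -> ClassSize -> Attendance
  P2: Tutoring <- TestScore -> Attendance
That exhausts the simple backdoor paths. Count: 2.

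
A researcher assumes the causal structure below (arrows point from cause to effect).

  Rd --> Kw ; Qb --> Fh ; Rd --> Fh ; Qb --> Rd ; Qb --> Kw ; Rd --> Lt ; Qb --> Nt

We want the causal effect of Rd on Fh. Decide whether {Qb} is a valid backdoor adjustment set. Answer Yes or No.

Backdoor paths from Rd to Fh (paths whose first edge points into Rd):
  P1: Rd <- Qb -> Fh
Condition 1 (no descendant of Rd in the set): holds — descendants of Rd are {Fh, Kw, Lt}; none are in {Qb}.
Condition 2 (every backdoor path blocked by {Qb}):
  P1: blocked at fork node Qb ∈ conditioning set.
{Qb} satisfies the backdoor criterion.

Yes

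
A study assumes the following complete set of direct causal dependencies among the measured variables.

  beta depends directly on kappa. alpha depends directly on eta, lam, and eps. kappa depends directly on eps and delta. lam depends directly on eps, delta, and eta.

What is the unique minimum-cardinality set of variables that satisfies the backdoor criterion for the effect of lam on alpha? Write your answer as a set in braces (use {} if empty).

Variables eligible for adjustment (non-descendants of lam, excluding lam and alpha): {beta, delta, eps, eta, kappa}.
Backdoor paths from lam to alpha:
  P1: lam <- delta -> kappa <- eps -> alpha
  P2: lam <- eps -> alpha
  P3: lam <- eta -> alpha
The empty set is not sufficient: P2 (lam <- eps -> alpha) has no collider blocking it and no conditioned non-collider, so it is open.
Try {eps, eta}:
  P1: blocked at collider kappa (neither it nor any descendant is in the conditioning set).
  P2: blocked at fork node eps ∈ conditioning set.
  P3: blocked at fork node eta ∈ conditioning set.
{eps, eta} contains no descendant of lam and blocks every backdoor path.
Every element of {eps, eta} is needed (dropping eps leaves P2 open; dropping eta leaves P3 open), so no proper subset is valid.
Among all size-2 subsets of the eligible variables, only {eps, eta} blocks every backdoor path, so it is the unique smallest valid adjustment set.

{eps, eta}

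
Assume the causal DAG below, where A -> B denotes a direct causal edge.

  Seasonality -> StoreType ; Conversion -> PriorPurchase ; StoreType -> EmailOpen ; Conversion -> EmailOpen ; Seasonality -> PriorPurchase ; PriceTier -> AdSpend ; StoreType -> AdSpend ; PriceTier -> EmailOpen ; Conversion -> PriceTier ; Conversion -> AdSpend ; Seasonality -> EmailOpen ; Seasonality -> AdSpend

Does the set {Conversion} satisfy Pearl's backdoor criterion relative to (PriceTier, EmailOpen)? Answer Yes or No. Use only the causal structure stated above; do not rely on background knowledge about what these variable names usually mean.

Yes

Backdoor paths from PriceTier to EmailOpen (paths whose first edge points into PriceTier):
  P1: PriceTier <- Conversion -> PriorPurchase <- Seasonality -> StoreType -> EmailOpen
  P2: PriceTier <- Conversion -> PriorPurchase <- Seasonality -> EmailOpen
  P3: PriceTier <- Conversion -> PriorPurchase <- Seasonality -> AdSpend <- StoreType -> EmailOpen
  P4: PriceTier <- Conversion -> EmailOpen
  P5: PriceTier <- Conversion -> AdSpend <- Seasonality -> StoreType -> EmailOpen
  P6: PriceTier <- Conversion -> AdSpend <- Seasonality -> EmailOpen
  P7: PriceTier <- Conversion -> AdSpend <- StoreType <- Seasonality -> EmailOpen
  P8: PriceTier <- Conversion -> AdSpend <- StoreType -> EmailOpen
Condition 1 (no descendant of PriceTier in the set): holds — descendants of PriceTier are {AdSpend, EmailOpen}; none are in {Conversion}.
Condition 2 (every backdoor path blocked by {Conversion}):
  P1: blocked at fork node Conversion ∈ conditioning set.
  P2: blocked at fork node Conversion ∈ conditioning set.
  P3: blocked at fork node Conversion ∈ conditioning set.
  P4: blocked at fork node Conversion ∈ conditioning set.
  P5: blocked at fork node Conversion ∈ conditioning set.
  P6: blocked at fork node Conversion ∈ conditioning set.
  P7: blocked at fork node Conversion ∈ conditioning set.
  P8: blocked at fork node Conversion ∈ conditioning set.
{Conversion} satisfies the backdoor criterion.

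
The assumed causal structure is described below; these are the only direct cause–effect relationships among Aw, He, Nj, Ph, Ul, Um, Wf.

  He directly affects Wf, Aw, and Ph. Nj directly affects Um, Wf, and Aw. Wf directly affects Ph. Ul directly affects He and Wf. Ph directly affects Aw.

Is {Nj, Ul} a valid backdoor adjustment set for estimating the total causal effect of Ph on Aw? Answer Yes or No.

Backdoor paths from Ph to Aw (paths whose first edge points into Ph):
  P1: Ph <- He <- Ul -> Wf <- Nj -> Aw
  P2: Ph <- He -> Wf <- Nj -> Aw
  P3: Ph <- He -> Aw
  P4: Ph <- Wf <- Ul -> He -> Aw
  P5: Ph <- Wf <- He -> Aw
  P6: Ph <- Wf <- Nj -> Aw
Condition 1 (no descendant of Ph in the set): holds — descendants of Ph are {Aw}; none are in {Nj, Ul}.
Condition 2 (every backdoor path blocked by {Nj, Ul}):
  P1: blocked at fork node Ul ∈ conditioning set.
  P2: blocked at collider Wf (neither it nor any descendant is in the conditioning set).
  P3: open — no interior node is in the conditioning set.
  P4: blocked at fork node Ul ∈ conditioning set.
  P5: open — no interior node is in the conditioning set.
  P6: blocked at fork node Nj ∈ conditioning set.
{Nj, Ul} does not satisfy the backdoor criterion.

No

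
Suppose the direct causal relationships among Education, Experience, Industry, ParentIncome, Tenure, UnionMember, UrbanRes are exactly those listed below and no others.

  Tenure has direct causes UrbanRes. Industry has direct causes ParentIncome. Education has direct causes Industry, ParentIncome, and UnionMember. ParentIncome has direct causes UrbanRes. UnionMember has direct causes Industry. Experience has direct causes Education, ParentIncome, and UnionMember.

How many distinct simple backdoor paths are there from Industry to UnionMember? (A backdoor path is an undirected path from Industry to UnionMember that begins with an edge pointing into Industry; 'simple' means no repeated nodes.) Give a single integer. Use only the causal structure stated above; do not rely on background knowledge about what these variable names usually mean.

4

A backdoor path from Industry to UnionMember is any simple undirected path whose first edge points into Industry (i.e. leaves Industry via a parent).
Parents of Industry: {ParentIncome}.
Enumerating:
  P1: Industry <- ParentIncome -> Education <- UnionMember
  P2: Industry <- ParentIncome -> Education -> Experience <- UnionMember
  P3: Industry <- ParentIncome -> Experience <- UnionMember
  P4: Industry <- ParentIncome -> Experience <- Education <- UnionMember
That exhausts the simple backdoor paths. Count: 4.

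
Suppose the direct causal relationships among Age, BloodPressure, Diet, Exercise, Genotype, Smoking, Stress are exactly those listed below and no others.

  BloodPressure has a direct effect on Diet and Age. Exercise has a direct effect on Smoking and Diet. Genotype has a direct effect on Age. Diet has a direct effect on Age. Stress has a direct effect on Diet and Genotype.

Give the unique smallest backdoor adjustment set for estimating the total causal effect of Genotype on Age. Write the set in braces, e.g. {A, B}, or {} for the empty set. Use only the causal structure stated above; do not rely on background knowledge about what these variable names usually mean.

Variables eligible for adjustment (non-descendants of Genotype, excluding Genotype and Age): {BloodPressure, Diet, Exercise, Smoking, Stress}.
Backdoor paths from Genotype to Age:
  P1: Genotype <- Stress -> Diet <- BloodPressure -> Age
  P2: Genotype <- Stress -> Diet -> Age
The empty set is not sufficient: P2 (Genotype <- Stress -> Diet -> Age) has no collider blocking it and no conditioned non-collider, so it is open.
Try {Stress}:
  P1: blocked at fork node Stress ∈ conditioning set.
  P2: blocked at fork node Stress ∈ conditioning set.
{Stress} contains no descendant of Genotype and blocks every backdoor path.
No other singleton works — e.g. {Exercise} leaves P2 open — so {Stress} is the unique smallest valid adjustment set.

{Stress}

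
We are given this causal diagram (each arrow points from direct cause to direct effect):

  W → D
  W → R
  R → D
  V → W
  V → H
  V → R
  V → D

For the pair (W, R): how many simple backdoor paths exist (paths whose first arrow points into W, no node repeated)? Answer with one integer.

2

A backdoor path from W to R is any simple undirected path whose first edge points into W (i.e. leaves W via a parent).
Parents of W: {V}.
Enumerating:
  P1: W <- V -> R
  P2: W <- V -> D <- R
That exhausts the simple backdoor paths. Count: 2.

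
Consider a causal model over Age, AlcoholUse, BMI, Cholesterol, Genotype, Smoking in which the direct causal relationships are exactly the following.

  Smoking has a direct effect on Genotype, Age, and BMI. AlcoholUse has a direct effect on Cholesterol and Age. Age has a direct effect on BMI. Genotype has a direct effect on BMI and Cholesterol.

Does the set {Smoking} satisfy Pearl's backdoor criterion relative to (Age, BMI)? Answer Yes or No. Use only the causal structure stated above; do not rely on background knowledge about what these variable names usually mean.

Backdoor paths from Age to BMI (paths whose first edge points into Age):
  P1: Age <- AlcoholUse -> Cholesterol <- Genotype <- Smoking -> BMI
  P2: Age <- AlcoholUse -> Cholesterol <- Genotype -> BMI
  P3: Age <- Smoking -> Genotype -> BMI
  P4: Age <- Smoking -> BMI
Condition 1 (no descendant of Age in the set): holds — descendants of Age are {BMI}; none are in {Smoking}.
Condition 2 (every backdoor path blocked by {Smoking}):
  P1: blocked at collider Cholesterol (neither it nor any descendant is in the conditioning set).
  P2: blocked at collider Cholesterol (neither it nor any descendant is in the conditioning set).
  P3: blocked at fork node Smoking ∈ conditioning set.
  P4: blocked at fork node Smoking ∈ conditioning set.
{Smoking} satisfies the backdoor criterion.

Yes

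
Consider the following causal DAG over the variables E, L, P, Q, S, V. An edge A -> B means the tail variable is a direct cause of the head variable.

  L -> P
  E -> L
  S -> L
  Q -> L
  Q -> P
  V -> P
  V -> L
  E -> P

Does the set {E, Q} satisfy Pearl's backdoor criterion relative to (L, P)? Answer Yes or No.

Backdoor paths from L to P (paths whose first edge points into L):
  P1: L <- V -> P
  P2: L <- Q -> P
  P3: L <- E -> P
Condition 1 (no descendant of L in the set): holds — descendants of L are {P}; none are in {E, Q}.
Condition 2 (every backdoor path blocked by {E, Q}):
  P1: open — no interior node is in the conditioning set.
  P2: blocked at fork node Q ∈ conditioning set.
  P3: blocked at fork node E ∈ conditioning set.
{E, Q} does not satisfy the backdoor criterion.

No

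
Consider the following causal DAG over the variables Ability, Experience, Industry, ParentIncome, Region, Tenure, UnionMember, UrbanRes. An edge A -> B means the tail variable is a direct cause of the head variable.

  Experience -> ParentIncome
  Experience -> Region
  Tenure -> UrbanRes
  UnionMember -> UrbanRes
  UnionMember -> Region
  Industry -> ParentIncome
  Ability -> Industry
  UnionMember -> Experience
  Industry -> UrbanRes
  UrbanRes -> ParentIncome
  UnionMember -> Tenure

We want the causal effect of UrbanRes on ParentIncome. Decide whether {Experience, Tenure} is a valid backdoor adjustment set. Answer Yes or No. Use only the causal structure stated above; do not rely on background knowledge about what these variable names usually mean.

No

Backdoor paths from UrbanRes to ParentIncome (paths whose first edge points into UrbanRes):
  P1: UrbanRes <- UnionMember -> Experience -> ParentIncome
  P2: UrbanRes <- UnionMember -> Region <- Experience -> ParentIncome
  P3: UrbanRes <- Industry -> ParentIncome
  P4: UrbanRes <- Tenure <- UnionMember -> Experience -> ParentIncome
  P5: UrbanRes <- Tenure <- UnionMember -> Region <- Experience -> ParentIncome
Condition 1 (no descendant of UrbanRes in the set): holds — descendants of UrbanRes are {ParentIncome}; none are in {Experience, Tenure}.
Condition 2 (every backdoor path blocked by {Experience, Tenure}):
  P1: blocked at chain node Experience ∈ conditioning set.
  P2: blocked at collider Region (neither it nor any descendant is in the conditioning set).
  P3: open — no interior node is in the conditioning set.
  P4: blocked at chain node Tenure ∈ conditioning set.
  P5: blocked at chain node Tenure ∈ conditioning set.
{Experience, Tenure} does not satisfy the backdoor criterion.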